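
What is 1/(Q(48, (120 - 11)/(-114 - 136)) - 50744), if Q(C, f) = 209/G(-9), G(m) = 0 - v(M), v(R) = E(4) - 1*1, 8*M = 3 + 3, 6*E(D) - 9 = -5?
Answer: -1/50117 ≈ -1.9953e-5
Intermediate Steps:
E(D) = 2/3 (E(D) = 3/2 + (1/6)*(-5) = 3/2 - 5/6 = 2/3)
M = 3/4 (M = (3 + 3)/8 = (1/8)*6 = 3/4 ≈ 0.75000)
v(R) = -1/3 (v(R) = 2/3 - 1*1 = 2/3 - 1 = -1/3)
G(m) = 1/3 (G(m) = 0 - 1*(-1/3) = 0 + 1/3 = 1/3)
Q(C, f) = 627 (Q(C, f) = 209/(1/3) = 209*3 = 627)
1/(Q(48, (120 - 11)/(-114 - 136)) - 50744) = 1/(627 - 50744) = 1/(-50117) = -1/50117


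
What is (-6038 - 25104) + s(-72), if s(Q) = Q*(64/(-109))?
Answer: -3389870/109 ≈ -31100.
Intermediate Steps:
s(Q) = -64*Q/109 (s(Q) = Q*(64*(-1/109)) = Q*(-64/109) = -64*Q/109)
(-6038 - 25104) + s(-72) = (-6038 - 25104) - 64/109*(-72) = -31142 + 4608/109 = -3389870/109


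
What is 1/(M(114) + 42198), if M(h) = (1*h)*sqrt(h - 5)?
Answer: 7033/296542440 - 19*sqrt(109)/296542440 ≈ 2.3048e-5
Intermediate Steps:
M(h) = h*sqrt(-5 + h)
1/(M(114) + 42198) = 1/(114*sqrt(-5 + 114) + 42198) = 1/(114*sqrt(109) + 42198) = 1/(42198 + 114*sqrt(109))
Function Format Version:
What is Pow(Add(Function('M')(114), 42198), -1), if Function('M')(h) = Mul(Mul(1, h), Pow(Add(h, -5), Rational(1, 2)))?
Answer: Add(Rational(7033, 296542440), Mul(Rational(-19, 296542440), Pow(109, Rational(1, 2)))) ≈ 2.3048e-5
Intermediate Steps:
Function('M')(h) = Mul(h, Pow(Add(-5, h), Rational(1, 2)))
Pow(Add(Function('M')(114), 42198), -1) = Pow(Add(Mul(114, Pow(Add(-5, 114), Rational(1, 2))), 42198), -1) = Pow(Add(Mul(114, Pow(109, Rational(1, 2))), 42198), -1) = Pow(Add(42198, Mul(114, Pow(109, Rational(1, 2)))), -1)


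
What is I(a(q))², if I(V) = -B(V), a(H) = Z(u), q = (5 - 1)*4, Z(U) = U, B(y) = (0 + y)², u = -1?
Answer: 1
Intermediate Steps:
B(y) = y²
q = 16 (q = 4*4 = 16)
a(H) = -1
I(V) = -V²
I(a(q))² = (-1*(-1)²)² = (-1*1)² = (-1)² = 1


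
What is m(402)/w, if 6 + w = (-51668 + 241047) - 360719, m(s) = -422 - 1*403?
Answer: 825/171346 ≈ 0.0048148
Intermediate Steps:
m(s) = -825 (m(s) = -422 - 403 = -825)
w = -171346 (w = -6 + ((-51668 + 241047) - 360719) = -6 + (189379 - 360719) = -6 - 171340 = -171346)
m(402)/w = -825/(-171346) = -825*(-1/171346) = 825/171346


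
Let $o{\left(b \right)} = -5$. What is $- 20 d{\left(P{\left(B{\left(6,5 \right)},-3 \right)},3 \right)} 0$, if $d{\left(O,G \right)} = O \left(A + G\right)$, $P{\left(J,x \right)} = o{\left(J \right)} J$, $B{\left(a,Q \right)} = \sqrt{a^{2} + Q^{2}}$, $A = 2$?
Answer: $0$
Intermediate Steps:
$B{\left(a,Q \right)} = \sqrt{Q^{2} + a^{2}}$
$P{\left(J,x \right)} = - 5 J$
$d{\left(O,G \right)} = O \left(2 + G\right)$
$- 20 d{\left(P{\left(B{\left(6,5 \right)},-3 \right)},3 \right)} 0 = - 20 - 5 \sqrt{5^{2} + 6^{2}} \left(2 + 3\right) 0 = - 20 - 5 \sqrt{25 + 36} \cdot 5 \cdot 0 = - 20 - 5 \sqrt{61} \cdot 5 \cdot 0 = - 20 \left(- 25 \sqrt{61}\right) 0 = 500 \sqrt{61} \cdot 0 = 0$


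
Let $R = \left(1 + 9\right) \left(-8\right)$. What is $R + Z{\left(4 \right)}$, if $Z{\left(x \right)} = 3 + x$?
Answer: $-73$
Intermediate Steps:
$R = -80$ ($R = 10 \left(-8\right) = -80$)
$R + Z{\left(4 \right)} = -80 + \left(3 + 4\right) = -80 + 7 = -73$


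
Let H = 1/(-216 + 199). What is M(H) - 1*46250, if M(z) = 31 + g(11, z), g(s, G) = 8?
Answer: -46211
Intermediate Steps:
H = -1/17 (H = 1/(-17) = -1/17 ≈ -0.058824)
M(z) = 39 (M(z) = 31 + 8 = 39)
M(H) - 1*46250 = 39 - 1*46250 = 39 - 46250 = -46211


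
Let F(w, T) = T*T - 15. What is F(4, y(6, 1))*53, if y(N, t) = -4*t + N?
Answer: -583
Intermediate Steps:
y(N, t) = N - 4*t
F(w, T) = -15 + T² (F(w, T) = T² - 15 = -15 + T²)
F(4, y(6, 1))*53 = (-15 + (6 - 4*1)²)*53 = (-15 + (6 - 4)²)*53 = (-15 + 2²)*53 = (-15 + 4)*53 = -11*53 = -583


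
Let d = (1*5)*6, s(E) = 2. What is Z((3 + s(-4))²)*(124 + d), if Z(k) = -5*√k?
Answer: -3850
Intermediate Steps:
d = 30 (d = 5*6 = 30)
Z((3 + s(-4))²)*(124 + d) = (-5*√((3 + 2)²))*(124 + 30) = -5*√(5²)*154 = -5*√25*154 = -5*5*154 = -25*154 = -3850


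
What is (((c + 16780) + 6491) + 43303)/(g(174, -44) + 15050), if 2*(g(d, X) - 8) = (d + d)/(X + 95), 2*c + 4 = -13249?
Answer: 679405/170696 ≈ 3.9802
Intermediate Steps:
c = -13253/2 (c = -2 + (½)*(-13249) = -2 - 13249/2 = -13253/2 ≈ -6626.5)
g(d, X) = 8 + d/(95 + X) (g(d, X) = 8 + ((d + d)/(X + 95))/2 = 8 + ((2*d)/(95 + X))/2 = 8 + (2*d/(95 + X))/2 = 8 + d/(95 + X))
(((c + 16780) + 6491) + 43303)/(g(174, -44) + 15050) = (((-13253/2 + 16780) + 6491) + 43303)/((760 + 174 + 8*(-44))/(95 - 44) + 15050) = ((20307/2 + 6491) + 43303)/((760 + 174 - 352)/51 + 15050) = (33289/2 + 43303)/((1/51)*582 + 15050) = 119895/(2*(194/17 + 15050)) = 119895/(2*(256044/17)) = (119895/2)*(17/256044) = 679405/170696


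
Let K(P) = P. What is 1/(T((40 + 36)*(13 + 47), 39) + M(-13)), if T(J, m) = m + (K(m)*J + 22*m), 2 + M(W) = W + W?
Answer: 1/178709 ≈ 5.5957e-6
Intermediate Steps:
M(W) = -2 + 2*W (M(W) = -2 + (W + W) = -2 + 2*W)
T(J, m) = 23*m + J*m (T(J, m) = m + (m*J + 22*m) = m + (J*m + 22*m) = m + (22*m + J*m) = 23*m + J*m)
1/(T((40 + 36)*(13 + 47), 39) + M(-13)) = 1/(39*(23 + (40 + 36)*(13 + 47)) + (-2 + 2*(-13))) = 1/(39*(23 + 76*60) + (-2 - 26)) = 1/(39*(23 + 4560) - 28) = 1/(39*4583 - 28) = 1/(178737 - 28) = 1/178709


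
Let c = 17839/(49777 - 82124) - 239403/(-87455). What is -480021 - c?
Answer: -1357940895703681/2828906885 ≈ -4.8002e+5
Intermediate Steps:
c = 6183859096/2828906885 (c = 17839/(-32347) - 239403*(-1/87455) = 17839*(-1/32347) + 239403/87455 = -17839/32347 + 239403/87455 = 6183859096/2828906885 ≈ 2.1860)
-480021 - c = -480021 - 1*6183859096/2828906885 = -480021 - 6183859096/2828906885 = -1357940895703681/2828906885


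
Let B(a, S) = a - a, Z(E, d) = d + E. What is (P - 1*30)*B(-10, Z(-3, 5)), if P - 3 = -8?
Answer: 0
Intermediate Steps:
Z(E, d) = E + d
B(a, S) = 0
P = -5 (P = 3 - 8 = -5)
(P - 1*30)*B(-10, Z(-3, 5)) = (-5 - 1*30)*0 = (-5 - 30)*0 = -35*0 = 0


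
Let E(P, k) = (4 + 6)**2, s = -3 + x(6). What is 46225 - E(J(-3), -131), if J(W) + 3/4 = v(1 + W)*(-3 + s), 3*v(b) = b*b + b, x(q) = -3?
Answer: 46125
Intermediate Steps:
v(b) = b/3 + b**2/3 (v(b) = (b*b + b)/3 = (b**2 + b)/3 = (b + b**2)/3 = b/3 + b**2/3)
s = -6 (s = -3 - 3 = -6)
J(W) = -3/4 - 3*(1 + W)*(2 + W) (J(W) = -3/4 + ((1 + W)*(1 + (1 + W))/3)*(-3 - 6) = -3/4 + ((1 + W)*(2 + W)/3)*(-9) = -3/4 - 3*(1 + W)*(2 + W))
E(P, k) = 100 (E(P, k) = 10**2 = 100)
46225 - E(J(-3), -131) = 46225 - 1*100 = 46225 - 100 = 46125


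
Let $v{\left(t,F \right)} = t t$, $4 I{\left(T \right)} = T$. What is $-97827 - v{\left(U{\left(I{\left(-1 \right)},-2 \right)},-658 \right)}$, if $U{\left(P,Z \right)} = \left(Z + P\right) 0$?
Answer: $-97827$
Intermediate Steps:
$I{\left(T \right)} = \frac{T}{4}$
$U{\left(P,Z \right)} = 0$ ($U{\left(P,Z \right)} = \left(P + Z\right) 0 = 0$)
$v{\left(t,F \right)} = t^{2}$
$-97827 - v{\left(U{\left(I{\left(-1 \right)},-2 \right)},-658 \right)} = -97827 - 0^{2} = -97827 - 0 = -97827 + 0 = -97827$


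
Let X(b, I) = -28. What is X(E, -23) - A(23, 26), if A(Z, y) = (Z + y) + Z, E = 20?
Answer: -100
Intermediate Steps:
A(Z, y) = y + 2*Z
X(E, -23) - A(23, 26) = -28 - (26 + 2*23) = -28 - (26 + 46) = -28 - 1*72 = -28 - 72 = -100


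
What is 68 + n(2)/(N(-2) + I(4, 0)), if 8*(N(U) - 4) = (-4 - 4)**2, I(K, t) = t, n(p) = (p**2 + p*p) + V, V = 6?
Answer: 415/6 ≈ 69.167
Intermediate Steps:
n(p) = 6 + 2*p**2 (n(p) = (p**2 + p*p) + 6 = (p**2 + p**2) + 6 = 2*p**2 + 6 = 6 + 2*p**2)
N(U) = 12 (N(U) = 4 + (-4 - 4)**2/8 = 4 + (1/8)*(-8)**2 = 4 + (1/8)*64 = 4 + 8 = 12)
68 + n(2)/(N(-2) + I(4, 0)) = 68 + (6 + 2*2**2)/(12 + 0) = 68 + (6 + 2*4)/12 = 68 + (6 + 8)/12 = 68 + (1/12)*14 = 68 + 7/6 = 415/6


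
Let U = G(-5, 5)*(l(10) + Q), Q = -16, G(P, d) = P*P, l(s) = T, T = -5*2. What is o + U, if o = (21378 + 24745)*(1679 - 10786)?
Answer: -420042811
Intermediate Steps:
o = -420042161 (o = 46123*(-9107) = -420042161)
T = -10
l(s) = -10
G(P, d) = P²
U = -650 (U = (-5)²*(-10 - 16) = 25*(-26) = -650)
o + U = -420042161 - 650 = -420042811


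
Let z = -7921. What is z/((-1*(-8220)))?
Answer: -7921/8220 ≈ -0.96362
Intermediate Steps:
z/((-1*(-8220))) = -7921/((-1*(-8220))) = -7921/8220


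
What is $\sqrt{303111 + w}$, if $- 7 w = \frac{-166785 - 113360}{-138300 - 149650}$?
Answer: $\frac{\sqrt{49259696905185130}}{403130} \approx 550.55$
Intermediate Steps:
$w = - \frac{56029}{403130}$ ($w = - \frac{\left(-166785 - 113360\right) \frac{1}{-138300 - 149650}}{7} = - \frac{\left(-280145\right) \frac{1}{-287950}}{7} = - \frac{\left(-280145\right) \left(- \frac{1}{287950}\right)}{7} = \left(- \frac{1}{7}\right) \frac{56029}{57590} = - \frac{56029}{403130} \approx -0.13898$)
$\sqrt{303111 + w} = \sqrt{303111 - \frac{56029}{403130}} = \sqrt{\frac{122193081401}{403130}} = \frac{\sqrt{49259696905185130}}{403130}$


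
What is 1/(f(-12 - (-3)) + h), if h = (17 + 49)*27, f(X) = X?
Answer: 1/1773 ≈ 0.00056402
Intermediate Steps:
h = 1782 (h = 66*27 = 1782)
1/(f(-12 - (-3)) + h) = 1/((-12 - (-3)) + 1782) = 1/((-12 - 1*(-3)) + 1782) = 1/((-12 + 3) + 1782) = 1/(-9 + 1782) = 1/1773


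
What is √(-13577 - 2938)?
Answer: 3*I*√1835 ≈ 128.51*I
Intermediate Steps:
√(-13577 - 2938) = √(-16515) = 3*I*√1835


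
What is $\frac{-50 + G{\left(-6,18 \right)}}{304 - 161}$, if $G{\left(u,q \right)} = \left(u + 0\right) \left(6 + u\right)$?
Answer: $- \frac{50}{143} \approx -0.34965$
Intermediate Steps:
$G{\left(u,q \right)} = u \left(6 + u\right)$
$\frac{-50 + G{\left(-6,18 \right)}}{304 - 161} = \frac{-50 - 6 \left(6 - 6\right)}{304 - 161} = \frac{-50 - 0}{143} = \left(-50 + 0\right) \frac{1}{143} = \left(-50\right) \frac{1}{143} = - \frac{50}{143}$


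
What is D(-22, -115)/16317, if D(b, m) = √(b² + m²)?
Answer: √13709/16317 ≈ 0.0071757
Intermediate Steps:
D(-22, -115)/16317 = √((-22)² + (-115)²)/16317 = √(484 + 13225)*(1/16317) = √13709*(1/16317) = √13709/16317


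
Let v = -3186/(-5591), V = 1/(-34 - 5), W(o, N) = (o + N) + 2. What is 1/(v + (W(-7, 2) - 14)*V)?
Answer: 218049/219301 ≈ 0.99429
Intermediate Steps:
W(o, N) = 2 + N + o (W(o, N) = (N + o) + 2 = 2 + N + o)
V = -1/39 (V = 1/(-39) = -1/39 ≈ -0.025641)
v = 3186/5591 (v = -3186*(-1/5591) = 3186/5591 ≈ 0.56984)
1/(v + (W(-7, 2) - 14)*V) = 1/(3186/5591 + ((2 + 2 - 7) - 14)*(-1/39)) = 1/(3186/5591 + (-3 - 14)*(-1/39)) = 1/(3186/5591 - 17*(-1/39)) = 1/(3186/5591 + 17/39) = 1/(219301/218049) = 218049/219301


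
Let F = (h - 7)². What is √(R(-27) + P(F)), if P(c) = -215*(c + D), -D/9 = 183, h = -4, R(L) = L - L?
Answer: √328090 ≈ 572.79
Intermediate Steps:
R(L) = 0
D = -1647 (D = -9*183 = -1647)
F = 121 (F = (-4 - 7)² = (-11)² = 121)
P(c) = 354105 - 215*c (P(c) = -215*(c - 1647) = -215*(-1647 + c) = -(-354105 + 215*c) = 354105 - 215*c)
√(R(-27) + P(F)) = √(0 + (354105 - 215*121)) = √(0 + (354105 - 26015)) = √(0 + 328090) = √328090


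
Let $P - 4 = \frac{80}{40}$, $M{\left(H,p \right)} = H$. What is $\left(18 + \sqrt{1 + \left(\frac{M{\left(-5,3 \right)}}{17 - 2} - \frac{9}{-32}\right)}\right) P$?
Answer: $108 + \frac{\sqrt{546}}{4} \approx 113.84$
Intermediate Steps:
$P = 6$ ($P = 4 + \frac{80}{40} = 4 + 80 \cdot \frac{1}{40} = 4 + 2 = 6$)
$\left(18 + \sqrt{1 + \left(\frac{M{\left(-5,3 \right)}}{17 - 2} - \frac{9}{-32}\right)}\right) P = \left(18 + \sqrt{1 - \left(- \frac{9}{32} + \frac{5}{17 - 2}\right)}\right) 6 = \left(18 + \sqrt{1 + \left(- \frac{5}{15} + \frac{9}{32}\right)}\right) 6 = \left(18 + \sqrt{1 + \left(\left(-5\right) \frac{1}{15} + \frac{9}{32}\right)}\right) 6 = \left(18 + \sqrt{1 + \left(- \frac{1}{3} + \frac{9}{32}\right)}\right) 6 = \left(18 + \sqrt{1 - \frac{5}{96}}\right) 6 = \left(18 + \sqrt{\frac{91}{96}}\right) 6 = \left(18 + \frac{\sqrt{546}}{24}\right) 6 = 108 + \frac{\sqrt{546}}{4}$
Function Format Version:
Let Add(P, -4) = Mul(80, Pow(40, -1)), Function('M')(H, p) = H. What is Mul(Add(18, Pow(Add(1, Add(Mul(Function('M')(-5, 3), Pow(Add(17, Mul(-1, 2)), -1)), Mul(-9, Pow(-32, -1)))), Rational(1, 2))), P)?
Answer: Add(108, Mul(Rational(1, 4), Pow(546, Rational(1, 2)))) ≈ 113.84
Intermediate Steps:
P = 6 (P = Add(4, Mul(80, Pow(40, -1))) = Add(4, Mul(80, Rational(1, 40))) = Add(4, 2) = 6)
Mul(Add(18, Pow(Add(1, Add(Mul(Function('M')(-5, 3), Pow(Add(17, Mul(-1, 2)), -1)), Mul(-9, Pow(-32, -1)))), Rational(1, 2))), P) = Mul(Add(18, Pow(Add(1, Add(Mul(-5, Pow(Add(17, Mul(-1, 2)), -1)), Mul(-9, Pow(-32, -1)))), Rational(1, 2))), 6) = Mul(Add(18, Pow(Add(1, Add(Mul(-5, Pow(Add(17, -2), -1)), Mul(-9, Rational(-1, 32)))), Rational(1, 2))), 6) = Mul(Add(18, Pow(Add(1, Add(Mul(-5, Pow(15, -1)), Rational(9, 32))), Rational(1, 2))), 6) = Mul(Add(18, Pow(Add(1, Add(Mul(-5, Rational(1, 15)), Rational(9, 32))), Rational(1, 2))), 6) = Mul(Add(18, Pow(Add(1, Add(Rational(-1, 3), Rational(9, 32))), Rational(1, 2))), 6) = Mul(Add(18, Pow(Add(1, Rational(-5, 96)), Rational(1, 2))), 6) = Mul(Add(18, Pow(Rational(91, 96), Rational(1, 2))), 6) = Mul(Add(18, Mul(Rational(1, 24), Pow(546, Rational(1, 2)))), 6) = Add(108, Mul(Rational(1, 4), Pow(546, Rational(1, 2))))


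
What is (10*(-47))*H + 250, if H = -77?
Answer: 36440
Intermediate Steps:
(10*(-47))*H + 250 = (10*(-47))*(-77) + 250 = -470*(-77) + 250 = 36190 + 250 = 36440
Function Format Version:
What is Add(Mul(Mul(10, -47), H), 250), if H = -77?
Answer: 36440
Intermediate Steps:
Add(Mul(Mul(10, -47), H), 250) = Add(Mul(Mul(10, -47), -77), 250) = Add(Mul(-470, -77), 250) = Add(36190, 250) = 36440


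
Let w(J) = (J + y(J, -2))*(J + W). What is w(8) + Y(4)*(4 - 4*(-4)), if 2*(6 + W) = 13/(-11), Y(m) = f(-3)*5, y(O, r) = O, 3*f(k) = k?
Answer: -852/11 ≈ -77.455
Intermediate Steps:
f(k) = k/3
Y(m) = -5 (Y(m) = ((⅓)*(-3))*5 = -1*5 = -5)
W = -145/22 (W = -6 + (13/(-11))/2 = -6 + (13*(-1/11))/2 = -6 + (½)*(-13/11) = -6 - 13/22 = -145/22 ≈ -6.5909)
w(J) = 2*J*(-145/22 + J) (w(J) = (J + J)*(J - 145/22) = (2*J)*(-145/22 + J) = 2*J*(-145/22 + J))
w(8) + Y(4)*(4 - 4*(-4)) = (1/11)*8*(-145 + 22*8) - 5*(4 - 4*(-4)) = (1/11)*8*(-145 + 176) - 5*(4 + 16) = (1/11)*8*31 - 5*20 = 248/11 - 100 = -852/11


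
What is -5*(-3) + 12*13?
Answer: 171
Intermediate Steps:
-5*(-3) + 12*13 = 15 + 156 = 171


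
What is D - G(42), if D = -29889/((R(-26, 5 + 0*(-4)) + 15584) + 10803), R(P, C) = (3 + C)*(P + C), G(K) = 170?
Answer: -4487119/26219 ≈ -171.14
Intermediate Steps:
R(P, C) = (3 + C)*(C + P)
D = -29889/26219 (D = -29889/((((5 + 0*(-4))² + 3*(5 + 0*(-4)) + 3*(-26) + (5 + 0*(-4))*(-26)) + 15584) + 10803) = -29889/((((5 + 0)² + 3*(5 + 0) - 78 + (5 + 0)*(-26)) + 15584) + 10803) = -29889/(((5² + 3*5 - 78 + 5*(-26)) + 15584) + 10803) = -29889/(((25 + 15 - 78 - 130) + 15584) + 10803) = -29889/((-168 + 15584) + 10803) = -29889/(15416 + 10803) = -29889/26219 ≈ -1.1400)
D - G(42) = -29889/26219 - 1*170 = -29889/26219 - 170 = -4487119/26219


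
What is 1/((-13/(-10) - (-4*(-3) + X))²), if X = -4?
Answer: 100/4489 ≈ 0.022277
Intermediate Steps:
1/((-13/(-10) - (-4*(-3) + X))²) = 1/((-13/(-10) - (-4*(-3) - 4))²) = 1/((-13*(-⅒) - (12 - 4))²) = 1/((13/10 - 1*8)²) = 1/((13/10 - 8)²) = 1/((-67/10)²) = 1/(4489/100) = 100/4489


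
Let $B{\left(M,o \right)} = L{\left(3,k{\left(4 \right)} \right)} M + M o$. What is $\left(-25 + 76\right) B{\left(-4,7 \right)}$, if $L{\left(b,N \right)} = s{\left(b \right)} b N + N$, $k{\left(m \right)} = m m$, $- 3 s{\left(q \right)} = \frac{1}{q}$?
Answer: $-3604$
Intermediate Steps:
$s{\left(q \right)} = - \frac{1}{3 q}$
$k{\left(m \right)} = m^{2}$
$L{\left(b,N \right)} = \frac{2 N}{3}$ ($L{\left(b,N \right)} = - \frac{1}{3 b} b N + N = - \frac{N}{3} + N = \frac{2 N}{3}$)
$B{\left(M,o \right)} = \frac{32 M}{3} + M o$ ($B{\left(M,o \right)} = \frac{2 \cdot 4^{2}}{3} M + M o = \frac{2}{3} \cdot 16 M + M o = \frac{32 M}{3} + M o$)
$\left(-25 + 76\right) B{\left(-4,7 \right)} = \left(-25 + 76\right) \frac{1}{3} \left(-4\right) \left(32 + 3 \cdot 7\right) = 51 \cdot \frac{1}{3} \left(-4\right) \left(32 + 21\right) = 51 \cdot \frac{1}{3} \left(-4\right) 53 = 51 \left(- \frac{212}{3}\right) = -3604$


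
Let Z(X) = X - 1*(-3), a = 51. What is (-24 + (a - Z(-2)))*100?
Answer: 2600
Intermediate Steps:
Z(X) = 3 + X (Z(X) = X + 3 = 3 + X)
(-24 + (a - Z(-2)))*100 = (-24 + (51 - (3 - 2)))*100 = (-24 + (51 - 1*1))*100 = (-24 + (51 - 1))*100 = (-24 + 50)*100 = 26*100 = 2600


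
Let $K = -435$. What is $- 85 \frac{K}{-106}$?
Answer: $- \frac{36975}{106} \approx -348.82$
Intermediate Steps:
$- 85 \frac{K}{-106} = - 85 \left(- \frac{435}{-106}\right) = - 85 \left(\left(-435\right) \left(- \frac{1}{106}\right)\right) = \left(-85\right) \frac{435}{106} = - \frac{36975}{106}$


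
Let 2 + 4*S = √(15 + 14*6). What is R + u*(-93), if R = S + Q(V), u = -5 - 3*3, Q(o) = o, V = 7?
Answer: 2617/2 + 3*√11/4 ≈ 1311.0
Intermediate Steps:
S = -½ + 3*√11/4 (S = -½ + √(15 + 14*6)/4 = -½ + √(15 + 84)/4 = -½ + √99/4 = -½ + (3*√11)/4 = -½ + 3*√11/4 ≈ 1.9875)
u = -14 (u = -5 - 9 = -14)
R = 13/2 + 3*√11/4 (R = (-½ + 3*√11/4) + 7 = 13/2 + 3*√11/4 ≈ 8.9875)
R + u*(-93) = (13/2 + 3*√11/4) - 14*(-93) = (13/2 + 3*√11/4) + 1302 = 2617/2 + 3*√11/4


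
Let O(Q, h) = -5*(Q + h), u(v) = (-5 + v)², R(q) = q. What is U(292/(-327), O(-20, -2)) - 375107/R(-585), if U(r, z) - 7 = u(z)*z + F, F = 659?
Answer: 710223467/585 ≈ 1.2141e+6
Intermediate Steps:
O(Q, h) = -5*Q - 5*h
U(r, z) = 666 + z*(-5 + z)² (U(r, z) = 7 + ((-5 + z)²*z + 659) = 7 + (z*(-5 + z)² + 659) = 7 + (659 + z*(-5 + z)²) = 666 + z*(-5 + z)²)
U(292/(-327), O(-20, -2)) - 375107/R(-585) = (666 + (-5*(-20) - 5*(-2))*(-5 + (-5*(-20) - 5*(-2)))²) - 375107/(-585) = (666 + (100 + 10)*(-5 + (100 + 10))²) - 375107*(-1)/585 = (666 + 110*(-5 + 110)²) - 1*(-375107/585) = (666 + 110*105²) + 375107/585 = (666 + 110*11025) + 375107/585 = (666 + 1212750) + 375107/585 = 1213416 + 375107/585 = 710223467/585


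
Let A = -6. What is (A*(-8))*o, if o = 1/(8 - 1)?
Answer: 48/7 ≈ 6.8571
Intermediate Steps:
o = 1/7 ≈ 0.14286
(A*(-8))*o = -6*(-8)*(1/7) = 48*(1/7) = 48/7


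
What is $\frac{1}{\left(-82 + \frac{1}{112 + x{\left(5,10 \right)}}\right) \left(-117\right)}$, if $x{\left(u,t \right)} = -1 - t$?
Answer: $\frac{101}{968877} \approx 0.00010424$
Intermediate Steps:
$\frac{1}{\left(-82 + \frac{1}{112 + x{\left(5,10 \right)}}\right) \left(-117\right)} = \frac{1}{\left(-82 + \frac{1}{112 - 11}\right) \left(-117\right)} = \frac{1}{\left(-82 + \frac{1}{101}\right) \left(-117\right)} = \frac{1}{\left(- \frac{8281}{101}\right) \left(-117\right)} = \frac{1}{\frac{968877}{101}} = \frac{101}{968877}$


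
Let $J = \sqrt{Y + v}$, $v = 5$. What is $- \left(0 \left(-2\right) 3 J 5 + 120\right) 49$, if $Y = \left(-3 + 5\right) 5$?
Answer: $-5880$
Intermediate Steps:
$Y = 10$ ($Y = 2 \cdot 5 = 10$)
$J = \sqrt{15}$ ($J = \sqrt{10 + 5} = \sqrt{15} \approx 3.873$)
$- \left(0 \left(-2\right) 3 J 5 + 120\right) 49 = - \left(0 \left(-2\right) 3 \sqrt{15} \cdot 5 + 120\right) 49 = - \left(0 \cdot 3 \sqrt{15} \cdot 5 + 120\right) 49 = - \left(0 \sqrt{15} \cdot 5 + 120\right) 49 = - \left(0 \cdot 5 + 120\right) 49 = - \left(0 + 120\right) 49 = - 120 \cdot 49 = \left(-1\right) 5880 = -5880$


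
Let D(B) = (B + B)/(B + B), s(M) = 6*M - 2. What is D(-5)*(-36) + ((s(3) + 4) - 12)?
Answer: -28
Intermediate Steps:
s(M) = -2 + 6*M
D(B) = 1 (D(B) = (2*B)/((2*B)) = (2*B)*(1/(2*B)) = 1)
D(-5)*(-36) + ((s(3) + 4) - 12) = 1*(-36) + (((-2 + 6*3) + 4) - 12) = -36 + (((-2 + 18) + 4) - 12) = -36 + ((16 + 4) - 12) = -36 + (20 - 12) = -36 + 8 = -28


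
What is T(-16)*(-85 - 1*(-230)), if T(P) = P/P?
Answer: 145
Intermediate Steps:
T(P) = 1
T(-16)*(-85 - 1*(-230)) = 1*(-85 - 1*(-230)) = 1*(-85 + 230) = 1*145 = 145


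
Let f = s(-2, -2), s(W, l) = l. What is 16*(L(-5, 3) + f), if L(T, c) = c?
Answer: 16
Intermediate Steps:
f = -2
16*(L(-5, 3) + f) = 16*(3 - 2) = 16*1 = 16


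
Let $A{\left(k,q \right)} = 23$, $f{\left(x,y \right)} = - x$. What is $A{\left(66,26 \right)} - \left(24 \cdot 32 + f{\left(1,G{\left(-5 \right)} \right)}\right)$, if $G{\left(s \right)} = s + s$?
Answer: $-744$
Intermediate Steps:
$G{\left(s \right)} = 2 s$
$A{\left(66,26 \right)} - \left(24 \cdot 32 + f{\left(1,G{\left(-5 \right)} \right)}\right) = 23 - \left(24 \cdot 32 - 1\right) = 23 - \left(768 - 1\right) = 23 - 767 = -744$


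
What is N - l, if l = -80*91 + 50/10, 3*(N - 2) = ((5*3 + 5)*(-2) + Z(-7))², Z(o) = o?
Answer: 24040/3 ≈ 8013.3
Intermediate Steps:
N = 2215/3 (N = 2 + ((5*3 + 5)*(-2) - 7)²/3 = 2 + ((15 + 5)*(-2) - 7)²/3 = 2 + (20*(-2) - 7)²/3 = 2 + (-40 - 7)²/3 = 2 + (⅓)*(-47)² = 2 + (⅓)*2209 = 2 + 2209/3 = 2215/3 ≈ 738.33)
l = -7275 (l = -7280 + 50*(⅒) = -7280 + 5 = -7275)
N - l = 2215/3 - 1*(-7275) = 2215/3 + 7275 = 24040/3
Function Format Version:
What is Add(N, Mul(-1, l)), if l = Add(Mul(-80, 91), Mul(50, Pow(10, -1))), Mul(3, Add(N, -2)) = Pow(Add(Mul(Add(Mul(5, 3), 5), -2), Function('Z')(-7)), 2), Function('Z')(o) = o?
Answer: Rational(24040, 3) ≈ 8013.3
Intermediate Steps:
N = Rational(2215, 3) (N = Add(2, Mul(Rational(1, 3), Pow(Add(Mul(Add(Mul(5, 3), 5), -2), -7), 2))) = Add(2, Mul(Rational(1, 3), Pow(Add(Mul(Add(15, 5), -2), -7), 2))) = Add(2, Mul(Rational(1, 3), Pow(Add(Mul(20, -2), -7), 2))) = Add(2, Mul(Rational(1, 3), Pow(Add(-40, -7), 2))) = Add(2, Mul(Rational(1, 3), Pow(-47, 2))) = Add(2, Mul(Rational(1, 3), 2209)) = Add(2, Rational(2209, 3)) = Rational(2215, 3) ≈ 738.33)
l = -7275 (l = Add(-7280, Mul(50, Rational(1, 10))) = Add(-7280, 5) = -7275)
Add(N, Mul(-1, l)) = Add(Rational(2215, 3), Mul(-1, -7275)) = Add(Rational(2215, 3), 7275) = Rational(24040, 3)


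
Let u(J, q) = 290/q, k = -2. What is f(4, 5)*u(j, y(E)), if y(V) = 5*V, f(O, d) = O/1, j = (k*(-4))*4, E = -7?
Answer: -232/7 ≈ -33.143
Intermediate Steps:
j = 32 (j = -2*(-4)*4 = 8*4 = 32)
f(O, d) = O (f(O, d) = O*1 = O)
f(4, 5)*u(j, y(E)) = 4*(290/((5*(-7)))) = 4*(290/(-35)) = 4*(290*(-1/35)) = 4*(-58/7) = -232/7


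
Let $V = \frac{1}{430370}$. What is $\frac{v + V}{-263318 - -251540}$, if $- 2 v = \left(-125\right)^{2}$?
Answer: $\frac{280188802}{422408155} \approx 0.66331$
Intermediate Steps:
$V = \frac{1}{430370} \approx 2.3236 \cdot 10^{-6}$
$v = - \frac{15625}{2}$ ($v = - \frac{\left(-125\right)^{2}}{2} = \left(- \frac{1}{2}\right) 15625 = - \frac{15625}{2} \approx -7812.5$)
$\frac{v + V}{-263318 - -251540} = \frac{- \frac{15625}{2} + \frac{1}{430370}}{-263318 - -251540} = - \frac{1681132812}{215185 \left(-263318 + 251540\right)} = - \frac{1681132812}{215185 \left(-11778\right)} = \left(- \frac{1681132812}{215185}\right) \left(- \frac{1}{11778}\right) = \frac{280188802}{422408155}$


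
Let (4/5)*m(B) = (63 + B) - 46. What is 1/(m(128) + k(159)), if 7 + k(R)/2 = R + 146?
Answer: 4/3109 ≈ 0.0012866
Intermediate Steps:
k(R) = 278 + 2*R (k(R) = -14 + 2*(R + 146) = -14 + 2*(146 + R) = -14 + (292 + 2*R) = 278 + 2*R)
m(B) = 85/4 + 5*B/4 (m(B) = 5*((63 + B) - 46)/4 = 5*(17 + B)/4 = 85/4 + 5*B/4)
1/(m(128) + k(159)) = 1/((85/4 + (5/4)*128) + (278 + 2*159)) = 1/((85/4 + 160) + (278 + 318)) = 1/(725/4 + 596) = 1/(3109/4) = 4/3109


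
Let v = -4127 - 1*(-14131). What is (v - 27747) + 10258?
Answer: -7485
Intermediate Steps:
v = 10004 (v = -4127 + 14131 = 10004)
(v - 27747) + 10258 = (10004 - 27747) + 10258 = -17743 + 10258 = -7485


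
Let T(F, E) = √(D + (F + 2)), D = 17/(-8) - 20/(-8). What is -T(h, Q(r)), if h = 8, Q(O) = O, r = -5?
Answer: -√166/4 ≈ -3.2210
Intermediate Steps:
D = 3/8 (D = 17*(-⅛) - 20*(-⅛) = -17/8 + 5/2 = 3/8 ≈ 0.37500)
T(F, E) = √(19/8 + F) (T(F, E) = √(3/8 + (F + 2)) = √(3/8 + (2 + F)) = √(19/8 + F))
-T(h, Q(r)) = -√(38 + 16*8)/4 = -√(38 + 128)/4 = -√166/4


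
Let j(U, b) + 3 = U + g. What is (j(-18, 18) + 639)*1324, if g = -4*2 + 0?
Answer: 807640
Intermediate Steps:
g = -8 (g = -8 + 0 = -8)
j(U, b) = -11 + U (j(U, b) = -3 + (U - 8) = -3 + (-8 + U) = -11 + U)
(j(-18, 18) + 639)*1324 = ((-11 - 18) + 639)*1324 = (-29 + 639)*1324 = 610*1324 = 807640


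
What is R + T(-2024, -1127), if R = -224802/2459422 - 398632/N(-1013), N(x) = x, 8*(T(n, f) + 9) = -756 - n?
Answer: 1352640061935/2491394486 ≈ 542.92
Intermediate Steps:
T(n, f) = -207/2 - n/8 (T(n, f) = -9 + (-756 - n)/8 = -9 + (-189/2 - n/8) = -207/2 - n/8)
R = 490088293139/1245697243 (R = -224802/2459422 - 398632/(-1013) = -224802*1/2459422 - 398632*(-1/1013) = -112401/1229711 + 398632/1013 = 490088293139/1245697243 ≈ 393.42)
R + T(-2024, -1127) = 490088293139/1245697243 + (-207/2 - 1/8*(-2024)) = 490088293139/1245697243 + (-207/2 + 253) = 490088293139/1245697243 + 299/2 = 1352640061935/2491394486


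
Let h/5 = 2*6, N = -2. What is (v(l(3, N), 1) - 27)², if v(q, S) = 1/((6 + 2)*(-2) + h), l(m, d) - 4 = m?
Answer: 1408969/1936 ≈ 727.77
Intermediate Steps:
l(m, d) = 4 + m
h = 60 (h = 5*(2*6) = 5*12 = 60)
v(q, S) = 1/44 (v(q, S) = 1/((6 + 2)*(-2) + 60) = 1/(8*(-2) + 60) = 1/(-16 + 60) = 1/44)
(v(l(3, N), 1) - 27)² = (1/44 - 27)² = (-1187/44)² = 1408969/1936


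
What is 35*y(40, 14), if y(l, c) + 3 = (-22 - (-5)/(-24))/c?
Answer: -7705/48 ≈ -160.52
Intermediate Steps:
y(l, c) = -3 - 533/(24*c) (y(l, c) = -3 + (-22 - (-5)/(-24))/c = -3 + (-22 - (-5)*(-1)/24)/c = -3 + (-22 - 1*5/24)/c = -3 + (-22 - 5/24)/c = -3 - 533/(24*c))
35*y(40, 14) = 35*(-3 - 533/24/14) = 35*(-3 - 533/24*1/14) = 35*(-3 - 533/336) = 35*(-1541/336) = -7705/48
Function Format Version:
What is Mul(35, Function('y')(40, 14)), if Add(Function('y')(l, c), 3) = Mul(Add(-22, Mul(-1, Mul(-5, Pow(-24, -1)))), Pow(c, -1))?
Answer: Rational(-7705, 48) ≈ -160.52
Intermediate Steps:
Function('y')(l, c) = Add(-3, Mul(Rational(-533, 24), Pow(c, -1))) (Function('y')(l, c) = Add(-3, Mul(Add(-22, Mul(-1, Mul(-5, Pow(-24, -1)))), Pow(c, -1))) = Add(-3, Mul(Add(-22, Mul(-1, Mul(-5, Rational(-1, 24)))), Pow(c, -1))) = Add(-3, Mul(Add(-22, Mul(-1, Rational(5, 24))), Pow(c, -1))) = Add(-3, Mul(Add(-22, Rational(-5, 24)), Pow(c, -1))) = Add(-3, Mul(Rational(-533, 24), Pow(c, -1))))
Mul(35, Function('y')(40, 14)) = Mul(35, Add(-3, Mul(Rational(-533, 24), Pow(14, -1)))) = Mul(35, Add(-3, Mul(Rational(-533, 24), Rational(1, 14)))) = Mul(35, Add(-3, Rational(-533, 336))) = Mul(35, Rational(-1541, 336)) = Rational(-7705, 48)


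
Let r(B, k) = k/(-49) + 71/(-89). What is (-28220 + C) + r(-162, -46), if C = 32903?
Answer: 20423178/4361 ≈ 4683.1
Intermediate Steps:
r(B, k) = -71/89 - k/49 (r(B, k) = k*(-1/49) + 71*(-1/89) = -k/49 - 71/89 = -71/89 - k/49)
(-28220 + C) + r(-162, -46) = (-28220 + 32903) + (-71/89 - 1/49*(-46)) = 4683 + (-71/89 + 46/49) = 4683 + 615/4361 = 20423178/4361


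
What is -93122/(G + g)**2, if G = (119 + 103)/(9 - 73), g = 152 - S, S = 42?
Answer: -95356928/11621281 ≈ -8.2054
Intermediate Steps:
g = 110 (g = 152 - 1*42 = 152 - 42 = 110)
G = -111/32 (G = 222/(-64) = 222*(-1/64) = -111/32 ≈ -3.4688)
-93122/(G + g)**2 = -93122/(-111/32 + 110)**2 = -93122/((3409/32)**2) = -93122/11621281/1024 = -93122*1024/11621281 = -95356928/11621281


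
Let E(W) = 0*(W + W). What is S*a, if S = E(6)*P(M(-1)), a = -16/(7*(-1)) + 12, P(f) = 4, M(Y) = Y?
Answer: 0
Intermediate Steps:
E(W) = 0 (E(W) = 0*(2*W) = 0)
a = 100/7 (a = -16/(-7) + 12 = -16*(-⅐) + 12 = 16/7 + 12 = 100/7 ≈ 14.286)
S = 0 (S = 0*4 = 0)
S*a = 0*(100/7) = 0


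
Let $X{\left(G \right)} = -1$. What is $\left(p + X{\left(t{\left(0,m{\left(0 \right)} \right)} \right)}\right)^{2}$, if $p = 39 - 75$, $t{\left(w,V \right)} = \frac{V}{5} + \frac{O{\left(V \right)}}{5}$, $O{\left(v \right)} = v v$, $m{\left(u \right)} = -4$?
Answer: $1369$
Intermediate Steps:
$O{\left(v \right)} = v^{2}$
$t{\left(w,V \right)} = \frac{V}{5} + \frac{V^{2}}{5}$
$p = -36$
$\left(p + X{\left(t{\left(0,m{\left(0 \right)} \right)} \right)}\right)^{2} = \left(-36 - 1\right)^{2} = \left(-37\right)^{2} = 1369$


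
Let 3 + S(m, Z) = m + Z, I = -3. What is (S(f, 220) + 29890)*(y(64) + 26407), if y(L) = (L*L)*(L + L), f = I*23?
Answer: 16541776410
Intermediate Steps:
f = -69 (f = -3*23 = -69)
y(L) = 2*L**3 (y(L) = L**2*(2*L) = 2*L**3)
S(m, Z) = -3 + Z + m (S(m, Z) = -3 + (m + Z) = -3 + (Z + m) = -3 + Z + m)
(S(f, 220) + 29890)*(y(64) + 26407) = ((-3 + 220 - 69) + 29890)*(2*64**3 + 26407) = (148 + 29890)*(2*262144 + 26407) = 30038*(524288 + 26407) = 30038*550695 = 16541776410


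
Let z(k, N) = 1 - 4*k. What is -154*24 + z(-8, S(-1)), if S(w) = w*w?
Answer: -3663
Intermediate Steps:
S(w) = w²
-154*24 + z(-8, S(-1)) = -154*24 + (1 - 4*(-8)) = -3696 + (1 + 32) = -3696 + 33 = -3663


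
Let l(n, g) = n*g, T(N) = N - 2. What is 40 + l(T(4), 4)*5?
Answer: 80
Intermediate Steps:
T(N) = -2 + N
l(n, g) = g*n
40 + l(T(4), 4)*5 = 40 + (4*(-2 + 4))*5 = 40 + (4*2)*5 = 40 + 8*5 = 40 + 40 = 80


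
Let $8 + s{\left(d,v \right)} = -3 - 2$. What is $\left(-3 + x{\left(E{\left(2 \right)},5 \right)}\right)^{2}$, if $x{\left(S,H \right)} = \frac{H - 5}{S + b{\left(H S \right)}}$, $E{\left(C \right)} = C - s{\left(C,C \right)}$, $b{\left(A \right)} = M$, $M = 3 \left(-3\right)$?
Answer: $9$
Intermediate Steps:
$s{\left(d,v \right)} = -13$ ($s{\left(d,v \right)} = -8 - 5 = -13$)
$M = -9$
$b{\left(A \right)} = -9$
$E{\left(C \right)} = 13 + C$ ($E{\left(C \right)} = C - -13 = C + 13 = 13 + C$)
$x{\left(S,H \right)} = \frac{-5 + H}{-9 + S}$ ($x{\left(S,H \right)} = \frac{H - 5}{S - 9} = \frac{-5 + H}{-9 + S}$)
$\left(-3 + x{\left(E{\left(2 \right)},5 \right)}\right)^{2} = \left(-3 + \frac{-5 + 5}{-9 + \left(13 + 2\right)}\right)^{2} = \left(-3 + \frac{1}{-9 + 15} \cdot 0\right)^{2} = \left(-3 + \frac{1}{6} \cdot 0\right)^{2} = \left(-3 + 0\right)^{2} = \left(-3\right)^{2} = 9$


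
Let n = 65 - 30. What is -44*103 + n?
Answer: -4497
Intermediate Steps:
n = 35
-44*103 + n = -44*103 + 35 = -4532 + 35 = -4497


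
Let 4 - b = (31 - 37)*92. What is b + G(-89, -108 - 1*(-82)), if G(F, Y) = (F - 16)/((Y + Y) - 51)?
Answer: 57373/103 ≈ 557.02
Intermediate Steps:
G(F, Y) = (-16 + F)/(-51 + 2*Y) (G(F, Y) = (-16 + F)/(2*Y - 51) = (-16 + F)/(-51 + 2*Y))
b = 556 (b = 4 - (31 - 37)*92 = 4 - (-6)*92 = 4 - 1*(-552) = 4 + 552 = 556)
b + G(-89, -108 - 1*(-82)) = 556 + (-16 - 89)/(-51 + 2*(-108 - 1*(-82))) = 556 - 105/(-51 + 2*(-108 + 82)) = 556 - 105/(-51 + 2*(-26)) = 556 - 105/(-51 - 52) = 556 - 105/(-103) = 556 - 1/103*(-105) = 556 + 105/103 = 57373/103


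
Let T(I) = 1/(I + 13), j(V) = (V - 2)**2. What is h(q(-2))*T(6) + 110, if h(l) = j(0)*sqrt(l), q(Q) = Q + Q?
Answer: 110 + 8*I/19 ≈ 110.0 + 0.42105*I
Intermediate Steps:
j(V) = (-2 + V)**2
q(Q) = 2*Q
h(l) = 4*sqrt(l) (h(l) = (-2 + 0)**2*sqrt(l) = (-2)**2*sqrt(l) = 4*sqrt(l))
T(I) = 1/(13 + I)
h(q(-2))*T(6) + 110 = (4*sqrt(2*(-2)))/(13 + 6) + 110 = (4*sqrt(-4))/19 + 110 = (4*(2*I))*(1/19) + 110 = (8*I)*(1/19) + 110 = 8*I/19 + 110 = 110 + 8*I/19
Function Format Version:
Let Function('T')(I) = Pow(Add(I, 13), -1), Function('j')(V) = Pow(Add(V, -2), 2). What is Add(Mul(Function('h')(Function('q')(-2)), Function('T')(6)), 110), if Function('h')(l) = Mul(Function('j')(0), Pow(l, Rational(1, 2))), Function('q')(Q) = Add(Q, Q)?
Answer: Add(110, Mul(Rational(8, 19), I)) ≈ Add(110.00, Mul(0.42105, I))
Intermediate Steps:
Function('j')(V) = Pow(Add(-2, V), 2)
Function('q')(Q) = Mul(2, Q)
Function('h')(l) = Mul(4, Pow(l, Rational(1, 2))) (Function('h')(l) = Mul(Pow(Add(-2, 0), 2), Pow(l, Rational(1, 2))) = Mul(Pow(-2, 2), Pow(l, Rational(1, 2))) = Mul(4, Pow(l, Rational(1, 2))))
Function('T')(I) = Pow(Add(13, I), -1)
Add(Mul(Function('h')(Function('q')(-2)), Function('T')(6)), 110) = Add(Mul(Mul(4, Pow(Mul(2, -2), Rational(1, 2))), Pow(Add(13, 6), -1)), 110) = Add(Mul(Mul(4, Pow(-4, Rational(1, 2))), Pow(19, -1)), 110) = Add(Mul(Mul(4, Mul(2, I)), Rational(1, 19)), 110) = Add(Mul(Mul(8, I), Rational(1, 19)), 110) = Add(Mul(Rational(8, 19), I), 110) = Add(110, Mul(Rational(8, 19), I))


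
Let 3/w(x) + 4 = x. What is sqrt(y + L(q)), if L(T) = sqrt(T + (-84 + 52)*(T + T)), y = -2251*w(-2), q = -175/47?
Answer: sqrt(9944918 + 19740*sqrt(47))/94 ≈ 33.776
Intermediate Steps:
w(x) = 3/(-4 + x)
q = -175/47 (q = -175*1/47 = -175/47 ≈ -3.7234)
y = 2251/2 (y = -6753/(-4 - 2) = -6753/(-6) = -6753*(-1)/6 = -2251*(-1/2) = 2251/2 ≈ 1125.5)
L(T) = 3*sqrt(7)*sqrt(-T) (L(T) = sqrt(T - 64*T) = sqrt(-63*T) = 3*sqrt(7)*sqrt(-T))
sqrt(y + L(q)) = sqrt(2251/2 + 3*sqrt(7)*sqrt(-1*(-175/47))) = sqrt(2251/2 + 3*sqrt(7)*sqrt(175/47)) = sqrt(2251/2 + 3*sqrt(7)*(5*sqrt(329)/47)) = sqrt(2251/2 + 105*sqrt(47)/47)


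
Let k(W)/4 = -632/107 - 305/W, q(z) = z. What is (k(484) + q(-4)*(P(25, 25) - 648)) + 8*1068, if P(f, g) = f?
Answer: 142544569/12947 ≈ 11010.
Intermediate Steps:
k(W) = -2528/107 - 1220/W (k(W) = 4*(-632/107 - 305/W) = -2528/107 - 1220/W)
(k(484) + q(-4)*(P(25, 25) - 648)) + 8*1068 = ((-2528/107 - 1220/484) - 4*(25 - 648)) + 8*1068 = ((-2528/107 - 1220*1/484) - 4*(-623)) + 8544 = ((-2528/107 - 305/121) + 2492) + 8544 = (-338523/12947 + 2492) + 8544 = 31925401/12947 + 8544 = 142544569/12947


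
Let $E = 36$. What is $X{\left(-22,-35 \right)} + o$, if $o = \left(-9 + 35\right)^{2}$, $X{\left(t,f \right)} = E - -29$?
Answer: $741$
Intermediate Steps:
$X{\left(t,f \right)} = 65$ ($X{\left(t,f \right)} = 36 - -29 = 36 + 29 = 65$)
$o = 676$ ($o = 26^{2} = 676$)
$X{\left(-22,-35 \right)} + o = 65 + 676 = 741$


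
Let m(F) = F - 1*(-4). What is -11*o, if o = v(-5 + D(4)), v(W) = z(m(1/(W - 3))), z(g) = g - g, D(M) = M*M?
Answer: 0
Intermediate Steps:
D(M) = M**2
m(F) = 4 + F (m(F) = F + 4 = 4 + F)
z(g) = 0
v(W) = 0
o = 0
-11*o = -11*0 = 0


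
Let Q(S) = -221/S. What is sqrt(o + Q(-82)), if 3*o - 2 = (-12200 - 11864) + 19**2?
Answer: I*sqrt(477933474)/246 ≈ 88.869*I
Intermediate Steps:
o = -23701/3 (o = 2/3 + ((-12200 - 11864) + 19**2)/3 = 2/3 + (-24064 + 361)/3 = 2/3 + (1/3)*(-23703) = 2/3 - 7901 = -23701/3 ≈ -7900.3)
sqrt(o + Q(-82)) = sqrt(-23701/3 - 221/(-82)) = sqrt(-23701/3 - 221*(-1/82)) = sqrt(-23701/3 + 221/82) = sqrt(-1942819/246) = I*sqrt(477933474)/246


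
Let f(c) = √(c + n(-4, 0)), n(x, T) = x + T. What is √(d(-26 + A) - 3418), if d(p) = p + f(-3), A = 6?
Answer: √(-3438 + I*√7) ≈ 0.0226 + 58.634*I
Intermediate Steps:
n(x, T) = T + x
f(c) = √(-4 + c) (f(c) = √(c + (0 - 4)) = √(c - 4) = √(-4 + c))
d(p) = p + I*√7 (d(p) = p + √(-4 - 3) = p + √(-7) = p + I*√7)
√(d(-26 + A) - 3418) = √(((-26 + 6) + I*√7) - 3418) = √((-20 + I*√7) - 3418) = √(-3438 + I*√7)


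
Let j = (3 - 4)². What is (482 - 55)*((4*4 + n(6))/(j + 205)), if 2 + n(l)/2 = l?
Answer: 5124/103 ≈ 49.748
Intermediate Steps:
n(l) = -4 + 2*l
j = 1 (j = (-1)² = 1)
(482 - 55)*((4*4 + n(6))/(j + 205)) = (482 - 55)*((4*4 + (-4 + 2*6))/(1 + 205)) = 427*((16 + (-4 + 12))/206) = 427*((16 + 8)*(1/206)) = 427*(24*(1/206)) = 427*(12/103) = 5124/103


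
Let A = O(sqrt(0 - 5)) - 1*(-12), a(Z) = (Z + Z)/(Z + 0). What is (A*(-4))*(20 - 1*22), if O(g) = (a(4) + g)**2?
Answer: 88 + 32*I*sqrt(5) ≈ 88.0 + 71.554*I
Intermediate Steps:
a(Z) = 2 (a(Z) = (2*Z)/Z = 2)
O(g) = (2 + g)**2
A = 12 + (2 + I*sqrt(5))**2 (A = (2 + sqrt(0 - 5))**2 - 1*(-12) = (2 + sqrt(-5))**2 + 12 = (2 + I*sqrt(5))**2 + 12 = 12 + (2 + I*sqrt(5))**2 ≈ 11.0 + 8.9443*I)
(A*(-4))*(20 - 1*22) = ((11 + 4*I*sqrt(5))*(-4))*(20 - 1*22) = (-44 - 16*I*sqrt(5))*(20 - 22) = (-44 - 16*I*sqrt(5))*(-2) = 88 + 32*I*sqrt(5)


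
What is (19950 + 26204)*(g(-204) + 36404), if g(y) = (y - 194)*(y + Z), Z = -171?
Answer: 8568674716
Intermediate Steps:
g(y) = (-194 + y)*(-171 + y) (g(y) = (y - 194)*(y - 171) = (-194 + y)*(-171 + y))
(19950 + 26204)*(g(-204) + 36404) = (19950 + 26204)*((33174 + (-204)² - 365*(-204)) + 36404) = 46154*((33174 + 41616 + 74460) + 36404) = 46154*(149250 + 36404) = 46154*185654 = 8568674716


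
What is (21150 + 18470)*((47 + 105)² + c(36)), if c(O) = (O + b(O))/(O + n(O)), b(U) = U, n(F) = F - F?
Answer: 915459720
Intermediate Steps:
n(F) = 0
c(O) = 2 (c(O) = (O + O)/(O + 0) = (2*O)/O = 2)
(21150 + 18470)*((47 + 105)² + c(36)) = (21150 + 18470)*((47 + 105)² + 2) = 39620*(152² + 2) = 39620*(23104 + 2) = 39620*23106 = 915459720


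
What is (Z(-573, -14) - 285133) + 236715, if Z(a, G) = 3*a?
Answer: -50137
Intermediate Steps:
(Z(-573, -14) - 285133) + 236715 = (3*(-573) - 285133) + 236715 = (-1719 - 285133) + 236715 = -286852 + 236715 = -50137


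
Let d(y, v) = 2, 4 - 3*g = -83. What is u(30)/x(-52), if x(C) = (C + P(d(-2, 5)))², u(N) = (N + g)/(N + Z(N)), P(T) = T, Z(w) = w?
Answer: 59/150000 ≈ 0.00039333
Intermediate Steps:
g = 29 (g = 4/3 - ⅓*(-83) = 4/3 + 83/3 = 29)
u(N) = (29 + N)/(2*N) (u(N) = (N + 29)/(N + N) = (29 + N)/((2*N)) = (29 + N)*(1/(2*N)) = (29 + N)/(2*N))
x(C) = (2 + C)² (x(C) = (C + 2)² = (2 + C)²)
u(30)/x(-52) = ((½)*(29 + 30)/30)/((2 - 52)²) = ((½)*(1/30)*59)/((-50)²) = (59/60)/2500 = (59/60)*(1/2500) = 59/150000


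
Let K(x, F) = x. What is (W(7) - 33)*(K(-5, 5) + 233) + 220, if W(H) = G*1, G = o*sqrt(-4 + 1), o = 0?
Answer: -7304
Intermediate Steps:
G = 0 (G = 0*sqrt(-4 + 1) = 0*sqrt(-3) = 0*(I*sqrt(3)) = 0)
W(H) = 0 (W(H) = 0*1 = 0)
(W(7) - 33)*(K(-5, 5) + 233) + 220 = (0 - 33)*(-5 + 233) + 220 = -33*228 + 220 = -7524 + 220 = -7304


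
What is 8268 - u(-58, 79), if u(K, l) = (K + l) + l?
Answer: 8168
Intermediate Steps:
u(K, l) = K + 2*l
8268 - u(-58, 79) = 8268 - (-58 + 2*79) = 8268 - (-58 + 158) = 8268 - 1*100 = 8268 - 100 = 8168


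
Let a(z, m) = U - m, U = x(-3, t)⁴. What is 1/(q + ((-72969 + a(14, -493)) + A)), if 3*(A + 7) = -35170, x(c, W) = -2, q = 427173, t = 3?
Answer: 3/1028948 ≈ 2.9156e-6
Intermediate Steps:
U = 16 (U = (-2)⁴ = 16)
a(z, m) = 16 - m
A = -35191/3 (A = -7 + (⅓)*(-35170) = -7 - 35170/3 = -35191/3 ≈ -11730.)
1/(q + ((-72969 + a(14, -493)) + A)) = 1/(427173 + ((-72969 + (16 - 1*(-493))) - 35191/3)) = 1/(427173 + ((-72969 + (16 + 493)) - 35191/3)) = 1/(427173 + ((-72969 + 509) - 35191/3)) = 1/(427173 + (-72460 - 35191/3)) = 1/(427173 - 252571/3) = 1/(1028948/3) = 3/1028948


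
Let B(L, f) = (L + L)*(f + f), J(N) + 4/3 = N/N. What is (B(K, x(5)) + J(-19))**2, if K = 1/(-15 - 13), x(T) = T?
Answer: 484/441 ≈ 1.0975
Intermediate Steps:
K = -1/28 (K = 1/(-28) = -1/28 ≈ -0.035714)
J(N) = -1/3 (J(N) = -4/3 + N/N = -4/3 + 1 = -1/3)
B(L, f) = 4*L*f (B(L, f) = (2*L)*(2*f) = 4*L*f)
(B(K, x(5)) + J(-19))**2 = (4*(-1/28)*5 - 1/3)**2 = (-5/7 - 1/3)**2 = (-22/21)**2 = 484/441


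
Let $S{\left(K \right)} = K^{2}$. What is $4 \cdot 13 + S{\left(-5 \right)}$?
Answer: $77$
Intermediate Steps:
$4 \cdot 13 + S{\left(-5 \right)} = 4 \cdot 13 + \left(-5\right)^{2} = 52 + 25 = 77$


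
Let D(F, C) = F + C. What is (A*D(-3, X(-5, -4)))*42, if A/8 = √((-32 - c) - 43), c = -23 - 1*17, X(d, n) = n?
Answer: -2352*I*√35 ≈ -13915.0*I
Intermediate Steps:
c = -40 (c = -23 - 17 = -40)
D(F, C) = C + F
A = 8*I*√35 (A = 8*√((-32 - 1*(-40)) - 43) = 8*√((-32 + 40) - 43) = 8*√(8 - 43) = 8*√(-35) = 8*(I*√35) = 8*I*√35 ≈ 47.329*I)
(A*D(-3, X(-5, -4)))*42 = ((8*I*√35)*(-4 - 3))*42 = ((8*I*√35)*(-7))*42 = -56*I*√35*42 = -2352*I*√35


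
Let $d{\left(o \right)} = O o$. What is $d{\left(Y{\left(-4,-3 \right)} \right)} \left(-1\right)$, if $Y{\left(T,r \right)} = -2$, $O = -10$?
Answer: $-20$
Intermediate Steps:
$d{\left(o \right)} = - 10 o$
$d{\left(Y{\left(-4,-3 \right)} \right)} \left(-1\right) = \left(-10\right) \left(-2\right) \left(-1\right) = 20 \left(-1\right) = -20$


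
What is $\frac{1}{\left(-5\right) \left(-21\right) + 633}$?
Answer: $\frac{1}{738} \approx 0.001355$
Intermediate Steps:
$\frac{1}{\left(-5\right) \left(-21\right) + 633} = \frac{1}{105 + 633} = \frac{1}{738}$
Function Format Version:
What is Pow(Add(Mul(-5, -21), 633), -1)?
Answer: Rational(1, 738) ≈ 0.0013550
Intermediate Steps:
Pow(Add(Mul(-5, -21), 633), -1) = Pow(Add(105, 633), -1) = Pow(738, -1) = Rational(1, 738)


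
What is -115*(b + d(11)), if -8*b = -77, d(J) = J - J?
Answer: -8855/8 ≈ -1106.9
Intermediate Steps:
d(J) = 0
b = 77/8 (b = -⅛*(-77) = 77/8 ≈ 9.6250)
-115*(b + d(11)) = -115*(77/8 + 0) = -115*77/8 = -8855/8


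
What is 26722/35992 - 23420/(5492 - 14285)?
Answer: 538949593/158238828 ≈ 3.4059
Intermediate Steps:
26722/35992 - 23420/(5492 - 14285) = 26722*(1/35992) - 23420/(-8793) = 13361/17996 - 23420*(-1/8793) = 13361/17996 + 23420/8793 = 538949593/158238828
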